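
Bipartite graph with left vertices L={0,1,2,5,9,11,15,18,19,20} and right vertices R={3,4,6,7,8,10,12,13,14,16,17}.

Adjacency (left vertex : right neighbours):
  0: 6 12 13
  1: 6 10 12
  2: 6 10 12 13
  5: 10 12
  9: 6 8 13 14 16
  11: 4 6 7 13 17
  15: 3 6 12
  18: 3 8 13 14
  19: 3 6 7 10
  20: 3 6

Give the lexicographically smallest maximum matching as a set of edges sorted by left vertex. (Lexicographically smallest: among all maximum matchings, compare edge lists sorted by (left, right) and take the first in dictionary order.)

|M| = 9 (so the lex-smallest maximum matching has 9 edges)
process left vertices in ascending order; for each, take the smallest-labelled available neighbour that still permits 9 edges overall, or leave it unmatched if none does
lex-smallest matching: {0-6, 1-10, 2-13, 5-12, 9-8, 11-4, 15-3, 18-14, 19-7}

Lex-smallest maximum matching: {(0,6), (1,10), (2,13), (5,12), (9,8), (11,4), (15,3), (18,14), (19,7)}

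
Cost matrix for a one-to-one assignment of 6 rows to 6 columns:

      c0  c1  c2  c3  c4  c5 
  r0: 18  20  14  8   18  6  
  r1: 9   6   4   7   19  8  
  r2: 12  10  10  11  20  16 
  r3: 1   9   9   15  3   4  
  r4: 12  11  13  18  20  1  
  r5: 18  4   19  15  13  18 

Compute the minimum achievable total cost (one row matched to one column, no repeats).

Minimum assignment cost: 32

optimal assignment: row0→col3 (cost 8), row1→col2 (cost 4), row2→col0 (cost 12), row3→col4 (cost 3), row4→col5 (cost 1), row5→col1 (cost 4)
total = 8 + 4 + 12 + 3 + 1 + 4 = 32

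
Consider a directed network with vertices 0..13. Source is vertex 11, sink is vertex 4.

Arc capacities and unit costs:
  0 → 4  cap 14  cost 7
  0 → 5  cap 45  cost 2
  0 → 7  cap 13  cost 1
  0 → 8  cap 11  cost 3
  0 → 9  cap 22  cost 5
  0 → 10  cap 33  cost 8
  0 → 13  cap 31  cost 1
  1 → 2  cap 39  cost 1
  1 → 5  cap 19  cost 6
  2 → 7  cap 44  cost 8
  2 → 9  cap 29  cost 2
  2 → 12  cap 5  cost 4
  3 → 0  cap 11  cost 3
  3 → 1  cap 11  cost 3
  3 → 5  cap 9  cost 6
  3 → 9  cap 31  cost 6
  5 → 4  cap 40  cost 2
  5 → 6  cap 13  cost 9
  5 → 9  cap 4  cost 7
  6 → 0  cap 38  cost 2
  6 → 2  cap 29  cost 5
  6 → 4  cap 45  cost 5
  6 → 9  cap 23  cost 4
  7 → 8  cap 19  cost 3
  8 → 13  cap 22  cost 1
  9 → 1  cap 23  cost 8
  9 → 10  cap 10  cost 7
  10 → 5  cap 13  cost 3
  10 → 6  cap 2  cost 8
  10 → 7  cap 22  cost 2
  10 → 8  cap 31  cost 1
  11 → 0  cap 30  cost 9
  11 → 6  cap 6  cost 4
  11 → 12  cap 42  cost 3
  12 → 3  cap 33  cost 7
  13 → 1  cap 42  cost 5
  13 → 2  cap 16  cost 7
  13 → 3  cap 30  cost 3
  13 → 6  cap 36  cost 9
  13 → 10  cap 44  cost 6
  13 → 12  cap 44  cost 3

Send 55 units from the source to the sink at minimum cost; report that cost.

Minimum cost for 55 units: 802

shortest-cost path #1: 11→6→4 push 6 @ unit cost 9 (adds 54)
shortest-cost path #2: 11→0→5→4 push 30 @ unit cost 13 (adds 390)
shortest-cost path #3: 11→12→3→0→5→4 push 10 @ unit cost 17 (adds 170)
shortest-cost path #4: 11→12→3→0→4 push 1 @ unit cost 20 (adds 20)
shortest-cost path #5: 11→12→3→5→0→4 push 8 @ unit cost 21 (adds 168)
total cost = 802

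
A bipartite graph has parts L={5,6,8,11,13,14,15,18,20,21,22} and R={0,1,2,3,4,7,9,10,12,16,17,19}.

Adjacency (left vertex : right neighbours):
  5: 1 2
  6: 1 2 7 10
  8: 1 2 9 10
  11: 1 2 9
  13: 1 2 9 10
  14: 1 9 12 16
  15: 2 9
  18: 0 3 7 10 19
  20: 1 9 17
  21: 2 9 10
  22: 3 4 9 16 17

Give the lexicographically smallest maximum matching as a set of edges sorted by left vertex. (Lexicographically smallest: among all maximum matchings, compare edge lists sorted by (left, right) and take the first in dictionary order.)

|M| = 9 (so the lex-smallest maximum matching has 9 edges)
process left vertices in ascending order; for each, take the smallest-labelled available neighbour that still permits 9 edges overall, or leave it unmatched if none does
lex-smallest matching: {5-1, 6-7, 8-2, 11-9, 13-10, 14-12, 18-0, 20-17, 22-3}

Lex-smallest maximum matching: {(5,1), (6,7), (8,2), (11,9), (13,10), (14,12), (18,0), (20,17), (22,3)}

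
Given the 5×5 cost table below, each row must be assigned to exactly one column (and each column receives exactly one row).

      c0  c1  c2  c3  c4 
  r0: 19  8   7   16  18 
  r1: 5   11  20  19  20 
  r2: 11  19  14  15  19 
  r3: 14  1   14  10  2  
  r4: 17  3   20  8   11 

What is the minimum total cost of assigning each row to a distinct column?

optimal assignment: row0→col2 (cost 7), row1→col0 (cost 5), row2→col3 (cost 15), row3→col4 (cost 2), row4→col1 (cost 3)
total = 7 + 5 + 15 + 2 + 3 = 32

Minimum assignment cost: 32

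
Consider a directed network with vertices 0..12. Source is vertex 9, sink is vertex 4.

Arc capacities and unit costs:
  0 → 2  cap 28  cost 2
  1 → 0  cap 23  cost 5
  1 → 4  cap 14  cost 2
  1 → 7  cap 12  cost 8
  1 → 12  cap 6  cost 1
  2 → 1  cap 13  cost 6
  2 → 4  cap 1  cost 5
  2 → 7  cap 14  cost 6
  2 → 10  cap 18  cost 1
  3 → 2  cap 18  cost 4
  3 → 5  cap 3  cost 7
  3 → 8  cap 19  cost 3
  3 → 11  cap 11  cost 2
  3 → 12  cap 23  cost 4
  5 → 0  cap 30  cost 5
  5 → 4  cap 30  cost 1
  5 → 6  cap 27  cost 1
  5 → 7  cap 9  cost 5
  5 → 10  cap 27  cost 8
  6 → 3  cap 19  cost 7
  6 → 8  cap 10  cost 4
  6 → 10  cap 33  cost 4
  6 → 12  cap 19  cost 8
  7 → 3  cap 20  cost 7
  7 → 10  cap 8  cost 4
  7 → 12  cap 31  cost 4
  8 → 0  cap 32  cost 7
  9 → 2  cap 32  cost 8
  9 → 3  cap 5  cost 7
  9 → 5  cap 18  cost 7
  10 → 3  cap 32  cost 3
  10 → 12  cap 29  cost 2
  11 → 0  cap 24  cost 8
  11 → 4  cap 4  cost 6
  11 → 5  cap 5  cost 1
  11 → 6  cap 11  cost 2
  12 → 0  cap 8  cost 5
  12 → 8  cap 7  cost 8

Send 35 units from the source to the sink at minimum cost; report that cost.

shortest-cost path #1: 9→5→4 push 18 @ unit cost 8 (adds 144)
shortest-cost path #2: 9→3→11→5→4 push 5 @ unit cost 11 (adds 55)
shortest-cost path #3: 9→2→4 push 1 @ unit cost 13 (adds 13)
shortest-cost path #4: 9→2→1→4 push 11 @ unit cost 16 (adds 176)
total cost = 388

Minimum cost for 35 units: 388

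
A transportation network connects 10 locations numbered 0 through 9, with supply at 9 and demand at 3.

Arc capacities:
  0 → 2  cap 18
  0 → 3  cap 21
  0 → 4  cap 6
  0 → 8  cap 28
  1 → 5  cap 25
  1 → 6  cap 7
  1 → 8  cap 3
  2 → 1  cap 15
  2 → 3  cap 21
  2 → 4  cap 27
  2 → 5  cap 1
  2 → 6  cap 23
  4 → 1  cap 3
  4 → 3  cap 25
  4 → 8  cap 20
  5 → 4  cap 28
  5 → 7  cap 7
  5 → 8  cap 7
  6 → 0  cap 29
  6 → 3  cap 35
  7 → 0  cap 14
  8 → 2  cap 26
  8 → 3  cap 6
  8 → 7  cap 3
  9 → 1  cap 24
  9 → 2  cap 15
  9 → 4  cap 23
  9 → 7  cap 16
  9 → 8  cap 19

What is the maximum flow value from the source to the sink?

augment #1: 9→2→3 bottleneck 15, total now 15
augment #2: 9→4→3 bottleneck 23, total now 38
augment #3: 9→8→3 bottleneck 6, total now 44
augment #4: 9→1→6→3 bottleneck 7, total now 51
augment #5: 9→7→0→3 bottleneck 14, total now 65
augment #6: 9→8→2→3 bottleneck 6, total now 71
augment #7: 9→1→5→4→3 bottleneck 2, total now 73
augment #8: 9→8→2→6→3 bottleneck 7, total now 80
augment #9: 9→1→8→2→6→3 bottleneck 3, total now 83
augment #10: 9→1→5→8→2→6→3 bottleneck 7, total now 90
augment #11: 9→1→5→4→8→2→6→3 bottleneck 3, total now 93

Maximum flow value: 93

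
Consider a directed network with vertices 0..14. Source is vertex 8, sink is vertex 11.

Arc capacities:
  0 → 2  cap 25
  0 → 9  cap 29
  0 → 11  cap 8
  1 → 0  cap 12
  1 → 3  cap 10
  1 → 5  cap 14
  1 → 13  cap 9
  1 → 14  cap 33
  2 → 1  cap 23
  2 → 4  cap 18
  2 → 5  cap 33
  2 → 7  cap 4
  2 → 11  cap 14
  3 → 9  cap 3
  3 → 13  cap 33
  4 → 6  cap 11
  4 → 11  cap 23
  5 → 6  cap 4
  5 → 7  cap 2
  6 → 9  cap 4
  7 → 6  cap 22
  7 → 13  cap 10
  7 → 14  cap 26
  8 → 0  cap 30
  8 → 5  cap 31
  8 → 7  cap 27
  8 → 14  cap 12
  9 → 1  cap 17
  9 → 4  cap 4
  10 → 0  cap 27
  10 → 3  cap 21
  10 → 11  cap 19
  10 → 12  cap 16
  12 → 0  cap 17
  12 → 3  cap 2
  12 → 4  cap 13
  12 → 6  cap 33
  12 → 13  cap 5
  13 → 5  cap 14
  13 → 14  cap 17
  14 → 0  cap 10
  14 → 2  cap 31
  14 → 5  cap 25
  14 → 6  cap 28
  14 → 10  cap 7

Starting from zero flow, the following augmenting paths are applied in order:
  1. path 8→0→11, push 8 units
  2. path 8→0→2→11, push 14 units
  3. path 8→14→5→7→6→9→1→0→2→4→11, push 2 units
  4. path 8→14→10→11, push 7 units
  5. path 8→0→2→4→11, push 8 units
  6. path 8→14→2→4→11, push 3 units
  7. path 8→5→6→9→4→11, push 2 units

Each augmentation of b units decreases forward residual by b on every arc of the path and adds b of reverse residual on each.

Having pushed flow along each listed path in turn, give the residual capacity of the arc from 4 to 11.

Residual capacity of (4,11): 8

after path 1 (8→0→11, push 8): res(4,11)=23
after path 2 (8→0→2→11, push 14): res(4,11)=23
after path 3 (8→14→5→7→6→9→1→0→2→4→11, push 2): res(4,11)=21
after path 4 (8→14→10→11, push 7): res(4,11)=21
after path 5 (8→0→2→4→11, push 8): res(4,11)=13
after path 6 (8→14→2→4→11, push 3): res(4,11)=10
after path 7 (8→5→6→9→4→11, push 2): res(4,11)=8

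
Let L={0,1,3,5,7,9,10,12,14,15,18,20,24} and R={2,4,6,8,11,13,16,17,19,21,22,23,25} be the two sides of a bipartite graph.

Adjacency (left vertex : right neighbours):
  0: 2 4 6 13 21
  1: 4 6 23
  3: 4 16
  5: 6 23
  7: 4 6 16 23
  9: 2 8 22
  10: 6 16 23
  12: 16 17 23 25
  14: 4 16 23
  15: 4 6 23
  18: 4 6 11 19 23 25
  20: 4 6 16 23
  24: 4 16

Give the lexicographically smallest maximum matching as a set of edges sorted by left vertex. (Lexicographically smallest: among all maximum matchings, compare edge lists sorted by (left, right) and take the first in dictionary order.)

Lex-smallest maximum matching: {(0,2), (1,4), (3,16), (5,6), (7,23), (9,8), (12,17), (18,11)}

|M| = 8 (so the lex-smallest maximum matching has 8 edges)
process left vertices in ascending order; for each, take the smallest-labelled available neighbour that still permits 8 edges overall, or leave it unmatched if none does
lex-smallest matching: {0-2, 1-4, 3-16, 5-6, 7-23, 9-8, 12-17, 18-11}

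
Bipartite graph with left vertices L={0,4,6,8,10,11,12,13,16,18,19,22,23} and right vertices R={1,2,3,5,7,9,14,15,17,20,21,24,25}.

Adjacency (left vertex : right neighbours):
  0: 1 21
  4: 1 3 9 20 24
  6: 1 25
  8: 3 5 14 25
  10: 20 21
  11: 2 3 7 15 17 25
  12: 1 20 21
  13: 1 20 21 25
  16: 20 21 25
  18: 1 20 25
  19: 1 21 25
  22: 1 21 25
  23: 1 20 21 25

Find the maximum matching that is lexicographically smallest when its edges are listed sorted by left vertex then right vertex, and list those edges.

|M| = 7 (so the lex-smallest maximum matching has 7 edges)
process left vertices in ascending order; for each, take the smallest-labelled available neighbour that still permits 7 edges overall, or leave it unmatched if none does
lex-smallest matching: {0-1, 4-3, 6-25, 8-5, 10-20, 11-2, 12-21}

Lex-smallest maximum matching: {(0,1), (4,3), (6,25), (8,5), (10,20), (11,2), (12,21)}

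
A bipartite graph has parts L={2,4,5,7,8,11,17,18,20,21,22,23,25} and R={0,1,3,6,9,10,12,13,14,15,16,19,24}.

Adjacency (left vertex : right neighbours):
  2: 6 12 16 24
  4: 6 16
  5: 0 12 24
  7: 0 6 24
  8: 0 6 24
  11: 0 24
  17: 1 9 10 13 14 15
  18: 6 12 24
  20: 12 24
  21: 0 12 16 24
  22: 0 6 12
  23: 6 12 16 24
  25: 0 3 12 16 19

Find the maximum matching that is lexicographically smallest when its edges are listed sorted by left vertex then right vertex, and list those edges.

Lex-smallest maximum matching: {(2,6), (4,16), (5,0), (7,24), (17,1), (18,12), (25,3)}

|M| = 7 (so the lex-smallest maximum matching has 7 edges)
process left vertices in ascending order; for each, take the smallest-labelled available neighbour that still permits 7 edges overall, or leave it unmatched if none does
lex-smallest matching: {2-6, 4-16, 5-0, 7-24, 17-1, 18-12, 25-3}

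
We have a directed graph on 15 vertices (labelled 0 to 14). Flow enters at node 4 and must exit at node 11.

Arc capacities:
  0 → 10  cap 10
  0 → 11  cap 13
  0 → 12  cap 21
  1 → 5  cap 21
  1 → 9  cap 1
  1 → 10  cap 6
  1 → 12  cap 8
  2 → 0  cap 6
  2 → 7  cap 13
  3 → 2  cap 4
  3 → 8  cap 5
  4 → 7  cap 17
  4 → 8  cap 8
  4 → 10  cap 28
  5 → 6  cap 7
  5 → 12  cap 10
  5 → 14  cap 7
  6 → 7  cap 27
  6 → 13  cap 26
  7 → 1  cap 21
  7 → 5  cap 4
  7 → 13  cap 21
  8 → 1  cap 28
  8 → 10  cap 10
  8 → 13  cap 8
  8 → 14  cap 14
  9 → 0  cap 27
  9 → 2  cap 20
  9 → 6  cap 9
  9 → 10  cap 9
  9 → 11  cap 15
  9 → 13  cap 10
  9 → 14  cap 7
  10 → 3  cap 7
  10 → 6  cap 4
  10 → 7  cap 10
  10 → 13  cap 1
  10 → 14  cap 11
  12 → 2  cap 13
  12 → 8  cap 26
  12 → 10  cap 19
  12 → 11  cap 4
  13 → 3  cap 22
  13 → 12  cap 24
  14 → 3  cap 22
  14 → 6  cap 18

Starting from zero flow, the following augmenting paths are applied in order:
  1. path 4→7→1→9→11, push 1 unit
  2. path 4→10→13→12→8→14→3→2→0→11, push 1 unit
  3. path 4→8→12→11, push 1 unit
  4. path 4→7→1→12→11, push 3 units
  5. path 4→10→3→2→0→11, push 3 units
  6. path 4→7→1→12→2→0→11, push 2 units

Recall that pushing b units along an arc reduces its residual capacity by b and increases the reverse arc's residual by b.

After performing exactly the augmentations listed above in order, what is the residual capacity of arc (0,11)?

after path 1 (4→7→1→9→11, push 1): res(0,11)=13
after path 2 (4→10→13→12→8→14→3→2→0→11, push 1): res(0,11)=12
after path 3 (4→8→12→11, push 1): res(0,11)=12
after path 4 (4→7→1→12→11, push 3): res(0,11)=12
after path 5 (4→10→3→2→0→11, push 3): res(0,11)=9
after path 6 (4→7→1→12→2→0→11, push 2): res(0,11)=7

Residual capacity of (0,11): 7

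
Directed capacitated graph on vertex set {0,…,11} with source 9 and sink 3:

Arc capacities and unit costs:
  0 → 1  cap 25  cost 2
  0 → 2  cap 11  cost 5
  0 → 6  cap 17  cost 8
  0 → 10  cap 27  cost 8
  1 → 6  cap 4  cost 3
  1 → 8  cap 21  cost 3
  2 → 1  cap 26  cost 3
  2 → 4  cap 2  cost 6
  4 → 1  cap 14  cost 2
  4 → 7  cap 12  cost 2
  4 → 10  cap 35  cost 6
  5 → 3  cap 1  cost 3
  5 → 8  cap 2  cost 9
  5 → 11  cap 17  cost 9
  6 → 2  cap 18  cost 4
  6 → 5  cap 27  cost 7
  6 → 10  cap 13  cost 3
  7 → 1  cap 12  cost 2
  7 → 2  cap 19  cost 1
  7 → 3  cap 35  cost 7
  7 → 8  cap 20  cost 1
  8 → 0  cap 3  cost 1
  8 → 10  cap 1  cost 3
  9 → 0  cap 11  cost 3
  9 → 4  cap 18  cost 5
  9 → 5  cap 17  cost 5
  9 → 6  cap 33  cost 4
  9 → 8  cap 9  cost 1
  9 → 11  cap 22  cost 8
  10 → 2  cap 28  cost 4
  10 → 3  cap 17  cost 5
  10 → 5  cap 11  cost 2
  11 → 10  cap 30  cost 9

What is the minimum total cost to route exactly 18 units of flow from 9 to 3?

Minimum cost for 18 units: 215

shortest-cost path #1: 9→5→3 push 1 @ unit cost 8 (adds 8)
shortest-cost path #2: 9→8→10→3 push 1 @ unit cost 9 (adds 9)
shortest-cost path #3: 9→6→10→3 push 13 @ unit cost 12 (adds 156)
shortest-cost path #4: 9→4→7→3 push 3 @ unit cost 14 (adds 42)
total cost = 215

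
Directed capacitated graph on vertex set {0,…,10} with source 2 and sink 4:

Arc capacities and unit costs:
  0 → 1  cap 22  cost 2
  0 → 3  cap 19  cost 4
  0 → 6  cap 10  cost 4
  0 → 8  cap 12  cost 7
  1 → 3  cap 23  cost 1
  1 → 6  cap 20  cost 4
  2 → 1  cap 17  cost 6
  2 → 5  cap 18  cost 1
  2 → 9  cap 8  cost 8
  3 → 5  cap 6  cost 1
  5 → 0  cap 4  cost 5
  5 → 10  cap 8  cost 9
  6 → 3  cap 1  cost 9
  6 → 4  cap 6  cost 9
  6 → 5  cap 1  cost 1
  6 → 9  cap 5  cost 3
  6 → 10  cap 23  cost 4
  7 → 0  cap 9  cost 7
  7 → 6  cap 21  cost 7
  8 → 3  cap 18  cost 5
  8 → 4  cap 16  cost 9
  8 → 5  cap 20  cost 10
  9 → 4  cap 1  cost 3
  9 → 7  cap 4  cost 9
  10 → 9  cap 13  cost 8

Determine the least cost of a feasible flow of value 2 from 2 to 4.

Minimum cost for 2 units: 30

shortest-cost path #1: 2→9→4 push 1 @ unit cost 11 (adds 11)
shortest-cost path #2: 2→5→0→6→4 push 1 @ unit cost 19 (adds 19)
total cost = 30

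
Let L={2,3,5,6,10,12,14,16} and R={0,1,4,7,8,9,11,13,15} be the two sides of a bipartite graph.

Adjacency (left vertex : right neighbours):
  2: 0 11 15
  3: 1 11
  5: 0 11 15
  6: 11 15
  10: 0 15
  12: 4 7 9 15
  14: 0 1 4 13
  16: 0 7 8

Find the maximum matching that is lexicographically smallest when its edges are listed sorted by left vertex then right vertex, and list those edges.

Lex-smallest maximum matching: {(2,0), (3,1), (5,11), (6,15), (12,4), (14,13), (16,7)}

|M| = 7 (so the lex-smallest maximum matching has 7 edges)
process left vertices in ascending order; for each, take the smallest-labelled available neighbour that still permits 7 edges overall, or leave it unmatched if none does
lex-smallest matching: {2-0, 3-1, 5-11, 6-15, 12-4, 14-13, 16-7}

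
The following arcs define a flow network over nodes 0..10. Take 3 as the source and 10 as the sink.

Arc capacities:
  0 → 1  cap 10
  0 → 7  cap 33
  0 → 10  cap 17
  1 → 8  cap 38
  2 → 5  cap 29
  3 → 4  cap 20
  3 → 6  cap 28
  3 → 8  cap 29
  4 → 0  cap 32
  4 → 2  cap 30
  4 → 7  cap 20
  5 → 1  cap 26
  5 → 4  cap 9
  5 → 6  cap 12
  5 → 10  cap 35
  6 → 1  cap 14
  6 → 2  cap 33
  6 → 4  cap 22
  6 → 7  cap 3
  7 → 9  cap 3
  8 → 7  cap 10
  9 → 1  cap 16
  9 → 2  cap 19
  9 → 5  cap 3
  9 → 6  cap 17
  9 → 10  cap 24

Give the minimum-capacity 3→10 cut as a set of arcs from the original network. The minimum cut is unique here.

Min-cut arcs: {(0,10), (2,5), (7,9)} (total capacity 49)

augment #1: 3→4→0→10 push 17
augment #2: 3→4→2→5→10 push 3
augment #3: 3→6→2→5→10 push 26
augment #4: 3→6→7→9→10 push 2
augment #5: 3→8→7→9→10 push 1
max flow = 49; residual-reachable set from 3 gives S-side
cut edges (S→T): {(0,10), (2,5), (7,9)} total cap 49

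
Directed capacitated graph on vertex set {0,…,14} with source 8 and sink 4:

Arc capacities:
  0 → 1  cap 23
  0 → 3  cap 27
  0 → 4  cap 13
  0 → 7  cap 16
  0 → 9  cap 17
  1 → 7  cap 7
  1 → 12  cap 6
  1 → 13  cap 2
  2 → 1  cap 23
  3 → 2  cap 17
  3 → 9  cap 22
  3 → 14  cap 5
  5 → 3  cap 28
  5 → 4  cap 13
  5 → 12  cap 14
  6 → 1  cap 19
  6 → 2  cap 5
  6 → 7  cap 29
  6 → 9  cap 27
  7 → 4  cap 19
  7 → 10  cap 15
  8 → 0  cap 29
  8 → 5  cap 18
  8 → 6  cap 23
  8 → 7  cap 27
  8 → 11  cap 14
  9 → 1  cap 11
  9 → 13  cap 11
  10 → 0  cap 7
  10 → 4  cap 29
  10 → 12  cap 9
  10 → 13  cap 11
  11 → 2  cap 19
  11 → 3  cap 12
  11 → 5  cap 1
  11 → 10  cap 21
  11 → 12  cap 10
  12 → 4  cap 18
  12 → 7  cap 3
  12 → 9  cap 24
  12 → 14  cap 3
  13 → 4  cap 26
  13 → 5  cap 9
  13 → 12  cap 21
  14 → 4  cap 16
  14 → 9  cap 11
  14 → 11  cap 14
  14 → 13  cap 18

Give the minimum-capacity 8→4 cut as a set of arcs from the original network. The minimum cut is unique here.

Min-cut arcs: {(0,4), (1,12), (1,13), (3,14), (7,4), (7,10), (8,5), (8,11), (9,13)} (total capacity 103)

augment #1: 8→0→4 push 13
augment #2: 8→5→4 push 13
augment #3: 8→7→4 push 19
augment #4: 8→5→12→4 push 5
augment #5: 8→7→10→4 push 8
augment #6: 8→11→10→4 push 14
augment #7: 8→0→1→12→4 push 6
augment #8: 8→0→1→13→4 push 2
augment #9: 8→0→3→14→4 push 5
augment #10: 8→0→7→10→4 push 3
augment #11: 8→6→7→10→4 push 4
augment #12: 8→6→9→13→4 push 11
max flow = 103; residual-reachable set from 8 gives S-side
cut edges (S→T): {(0,4), (1,12), (1,13), (3,14), (7,4), (7,10), (8,5), (8,11), (9,13)} total cap 103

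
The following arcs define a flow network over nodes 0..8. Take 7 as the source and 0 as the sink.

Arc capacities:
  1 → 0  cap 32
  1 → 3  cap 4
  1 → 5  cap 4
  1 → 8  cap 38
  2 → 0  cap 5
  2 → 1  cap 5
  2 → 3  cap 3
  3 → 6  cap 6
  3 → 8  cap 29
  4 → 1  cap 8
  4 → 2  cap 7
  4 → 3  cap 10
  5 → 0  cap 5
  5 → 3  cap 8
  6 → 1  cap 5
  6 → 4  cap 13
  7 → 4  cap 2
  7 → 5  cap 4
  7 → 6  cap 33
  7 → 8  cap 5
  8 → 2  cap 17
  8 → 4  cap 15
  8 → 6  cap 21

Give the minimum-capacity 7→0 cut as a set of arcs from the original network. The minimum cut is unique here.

augment #1: 7→5→0 push 4
augment #2: 7→4→1→0 push 2
augment #3: 7→6→1→0 push 5
augment #4: 7→8→2→0 push 5
augment #5: 7→6→4→1→0 push 6
augment #6: 7→6→4→2→1→0 push 5
max flow = 27; residual-reachable set from 7 gives S-side
cut edges (S→T): {(2,0), (2,1), (4,1), (6,1), (7,5)} total cap 27

Min-cut arcs: {(2,0), (2,1), (4,1), (6,1), (7,5)} (total capacity 27)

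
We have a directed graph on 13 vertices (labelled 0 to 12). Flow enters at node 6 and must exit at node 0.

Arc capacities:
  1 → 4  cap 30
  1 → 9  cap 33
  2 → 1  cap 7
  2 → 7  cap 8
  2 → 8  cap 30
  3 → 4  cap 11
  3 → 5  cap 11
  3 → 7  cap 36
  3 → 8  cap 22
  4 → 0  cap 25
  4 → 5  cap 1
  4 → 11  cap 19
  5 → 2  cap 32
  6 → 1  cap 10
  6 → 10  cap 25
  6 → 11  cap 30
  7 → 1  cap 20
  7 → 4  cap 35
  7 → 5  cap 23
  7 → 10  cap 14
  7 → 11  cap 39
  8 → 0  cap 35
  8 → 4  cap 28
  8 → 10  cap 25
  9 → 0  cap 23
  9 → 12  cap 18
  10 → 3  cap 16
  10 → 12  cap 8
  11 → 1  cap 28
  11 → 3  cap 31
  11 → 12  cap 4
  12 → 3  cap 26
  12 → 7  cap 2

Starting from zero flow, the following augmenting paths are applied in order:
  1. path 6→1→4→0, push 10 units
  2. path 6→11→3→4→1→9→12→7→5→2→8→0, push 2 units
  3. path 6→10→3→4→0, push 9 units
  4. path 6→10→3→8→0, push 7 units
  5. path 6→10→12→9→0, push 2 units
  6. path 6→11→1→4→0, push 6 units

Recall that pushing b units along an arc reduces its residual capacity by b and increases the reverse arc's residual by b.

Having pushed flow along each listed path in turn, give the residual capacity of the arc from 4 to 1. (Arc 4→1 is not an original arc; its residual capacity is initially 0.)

after path 1 (6→1→4→0, push 10): res(4,1)=10
after path 2 (6→11→3→4→1→9→12→7→5→2→8→0, push 2): res(4,1)=8
after path 3 (6→10→3→4→0, push 9): res(4,1)=8
after path 4 (6→10→3→8→0, push 7): res(4,1)=8
after path 5 (6→10→12→9→0, push 2): res(4,1)=8
after path 6 (6→11→1→4→0, push 6): res(4,1)=14

Residual capacity of (4,1): 14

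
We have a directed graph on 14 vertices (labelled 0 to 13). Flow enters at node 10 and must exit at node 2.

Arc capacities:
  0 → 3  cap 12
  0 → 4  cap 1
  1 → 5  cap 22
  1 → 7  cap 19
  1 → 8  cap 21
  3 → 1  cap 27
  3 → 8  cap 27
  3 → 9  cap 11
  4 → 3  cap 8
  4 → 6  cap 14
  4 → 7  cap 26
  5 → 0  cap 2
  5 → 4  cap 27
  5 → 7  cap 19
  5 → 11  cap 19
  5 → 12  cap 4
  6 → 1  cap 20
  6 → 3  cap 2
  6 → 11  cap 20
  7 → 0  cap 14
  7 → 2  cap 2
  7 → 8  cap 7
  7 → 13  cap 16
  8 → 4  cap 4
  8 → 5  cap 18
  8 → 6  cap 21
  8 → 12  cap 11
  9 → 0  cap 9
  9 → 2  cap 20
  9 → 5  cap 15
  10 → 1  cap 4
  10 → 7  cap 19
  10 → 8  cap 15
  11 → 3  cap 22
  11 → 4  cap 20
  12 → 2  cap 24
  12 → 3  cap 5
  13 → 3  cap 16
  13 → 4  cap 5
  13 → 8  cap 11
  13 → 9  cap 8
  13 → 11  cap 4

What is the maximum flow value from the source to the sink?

Maximum flow value: 36

augment #1: 10→7→2 bottleneck 2, total now 2
augment #2: 10→8→12→2 bottleneck 11, total now 13
augment #3: 10→1→5→12→2 bottleneck 4, total now 17
augment #4: 10→7→13→9→2 bottleneck 8, total now 25
augment #5: 10→7→0→3→9→2 bottleneck 9, total now 34
augment #6: 10→8→4→3→9→2 bottleneck 2, total now 36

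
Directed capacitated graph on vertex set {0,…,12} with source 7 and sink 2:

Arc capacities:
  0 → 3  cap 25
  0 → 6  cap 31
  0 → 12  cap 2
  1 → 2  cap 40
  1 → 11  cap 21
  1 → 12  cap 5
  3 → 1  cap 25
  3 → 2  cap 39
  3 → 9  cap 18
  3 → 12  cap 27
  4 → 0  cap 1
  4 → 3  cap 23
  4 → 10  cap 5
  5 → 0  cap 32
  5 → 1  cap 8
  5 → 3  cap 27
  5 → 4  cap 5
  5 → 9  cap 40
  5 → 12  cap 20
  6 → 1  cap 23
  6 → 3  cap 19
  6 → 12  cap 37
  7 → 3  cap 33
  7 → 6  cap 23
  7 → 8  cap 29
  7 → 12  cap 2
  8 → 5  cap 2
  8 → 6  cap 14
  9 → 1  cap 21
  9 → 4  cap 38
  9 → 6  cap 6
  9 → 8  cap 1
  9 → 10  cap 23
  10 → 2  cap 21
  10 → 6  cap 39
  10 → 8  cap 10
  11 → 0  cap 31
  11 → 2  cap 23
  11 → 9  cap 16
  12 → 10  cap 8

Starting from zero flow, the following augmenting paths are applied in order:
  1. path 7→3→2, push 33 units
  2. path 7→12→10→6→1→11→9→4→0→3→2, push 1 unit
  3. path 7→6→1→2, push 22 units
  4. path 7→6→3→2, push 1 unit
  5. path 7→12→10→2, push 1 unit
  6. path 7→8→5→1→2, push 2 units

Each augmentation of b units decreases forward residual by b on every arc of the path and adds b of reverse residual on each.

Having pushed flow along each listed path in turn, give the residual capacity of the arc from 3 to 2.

after path 1 (7→3→2, push 33): res(3,2)=6
after path 2 (7→12→10→6→1→11→9→4→0→3→2, push 1): res(3,2)=5
after path 3 (7→6→1→2, push 22): res(3,2)=5
after path 4 (7→6→3→2, push 1): res(3,2)=4
after path 5 (7→12→10→2, push 1): res(3,2)=4
after path 6 (7→8→5→1→2, push 2): res(3,2)=4

Residual capacity of (3,2): 4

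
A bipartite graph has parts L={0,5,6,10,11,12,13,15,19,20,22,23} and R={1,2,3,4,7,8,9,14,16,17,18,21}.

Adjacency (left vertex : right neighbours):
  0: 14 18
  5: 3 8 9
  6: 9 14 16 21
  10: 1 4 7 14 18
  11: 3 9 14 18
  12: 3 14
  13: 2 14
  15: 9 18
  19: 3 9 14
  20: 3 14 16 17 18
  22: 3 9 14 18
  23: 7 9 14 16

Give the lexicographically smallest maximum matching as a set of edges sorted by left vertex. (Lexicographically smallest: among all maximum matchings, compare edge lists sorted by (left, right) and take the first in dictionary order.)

Lex-smallest maximum matching: {(0,14), (5,8), (6,16), (10,1), (11,3), (13,2), (15,9), (20,17), (22,18), (23,7)}

|M| = 10 (so the lex-smallest maximum matching has 10 edges)
process left vertices in ascending order; for each, take the smallest-labelled available neighbour that still permits 10 edges overall, or leave it unmatched if none does
lex-smallest matching: {0-14, 5-8, 6-16, 10-1, 11-3, 13-2, 15-9, 20-17, 22-18, 23-7}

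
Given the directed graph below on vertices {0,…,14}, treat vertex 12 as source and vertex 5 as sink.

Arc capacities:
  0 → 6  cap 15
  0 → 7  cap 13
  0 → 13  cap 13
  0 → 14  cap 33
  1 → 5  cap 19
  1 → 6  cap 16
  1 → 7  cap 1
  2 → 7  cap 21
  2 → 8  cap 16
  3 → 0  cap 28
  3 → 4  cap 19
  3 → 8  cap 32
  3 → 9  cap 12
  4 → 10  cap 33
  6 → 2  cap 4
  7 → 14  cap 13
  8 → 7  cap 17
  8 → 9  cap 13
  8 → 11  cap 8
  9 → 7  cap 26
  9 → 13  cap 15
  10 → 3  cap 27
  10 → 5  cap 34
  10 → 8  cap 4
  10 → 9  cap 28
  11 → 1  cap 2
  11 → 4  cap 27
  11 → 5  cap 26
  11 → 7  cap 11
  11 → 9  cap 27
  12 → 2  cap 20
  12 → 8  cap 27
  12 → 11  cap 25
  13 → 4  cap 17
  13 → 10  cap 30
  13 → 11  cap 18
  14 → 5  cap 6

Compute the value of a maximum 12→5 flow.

Maximum flow value: 52

augment #1: 12→11→5 bottleneck 25, total now 25
augment #2: 12→8→11→5 bottleneck 1, total now 26
augment #3: 12→2→7→14→5 bottleneck 6, total now 32
augment #4: 12→8→11→1→5 bottleneck 2, total now 34
augment #5: 12→8→9→13→10→5 bottleneck 13, total now 47
augment #6: 12→8→11→4→10→5 bottleneck 5, total now 52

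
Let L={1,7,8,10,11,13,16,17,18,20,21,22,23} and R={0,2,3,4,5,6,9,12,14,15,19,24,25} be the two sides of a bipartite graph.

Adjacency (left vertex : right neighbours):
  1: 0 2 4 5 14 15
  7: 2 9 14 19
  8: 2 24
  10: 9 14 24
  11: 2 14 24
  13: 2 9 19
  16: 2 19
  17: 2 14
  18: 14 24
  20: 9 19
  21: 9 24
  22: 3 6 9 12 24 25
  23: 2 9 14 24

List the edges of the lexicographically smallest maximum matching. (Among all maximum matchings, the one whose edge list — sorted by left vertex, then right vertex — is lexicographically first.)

|M| = 7 (so the lex-smallest maximum matching has 7 edges)
process left vertices in ascending order; for each, take the smallest-labelled available neighbour that still permits 7 edges overall, or leave it unmatched if none does
lex-smallest matching: {1-0, 7-2, 8-24, 10-9, 11-14, 13-19, 22-3}

Lex-smallest maximum matching: {(1,0), (7,2), (8,24), (10,9), (11,14), (13,19), (22,3)}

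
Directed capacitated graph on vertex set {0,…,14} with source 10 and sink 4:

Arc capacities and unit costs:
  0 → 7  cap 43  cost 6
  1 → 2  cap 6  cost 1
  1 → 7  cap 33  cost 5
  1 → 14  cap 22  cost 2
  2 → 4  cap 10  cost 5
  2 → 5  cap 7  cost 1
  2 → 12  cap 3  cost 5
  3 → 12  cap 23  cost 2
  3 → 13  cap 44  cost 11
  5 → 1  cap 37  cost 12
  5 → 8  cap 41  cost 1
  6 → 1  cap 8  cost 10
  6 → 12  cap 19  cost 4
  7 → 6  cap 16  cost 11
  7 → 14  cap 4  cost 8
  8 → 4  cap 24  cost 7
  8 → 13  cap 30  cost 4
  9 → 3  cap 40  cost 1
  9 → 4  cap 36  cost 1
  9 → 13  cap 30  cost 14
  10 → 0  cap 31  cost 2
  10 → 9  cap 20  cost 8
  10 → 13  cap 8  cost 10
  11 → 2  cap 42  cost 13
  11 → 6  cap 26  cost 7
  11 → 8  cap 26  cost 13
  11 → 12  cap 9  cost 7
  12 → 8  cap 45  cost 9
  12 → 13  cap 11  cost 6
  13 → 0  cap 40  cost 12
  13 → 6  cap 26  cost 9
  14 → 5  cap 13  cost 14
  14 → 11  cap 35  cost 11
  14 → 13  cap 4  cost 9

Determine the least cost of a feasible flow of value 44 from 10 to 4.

Minimum cost for 44 units: 1088

shortest-cost path #1: 10→9→4 push 20 @ unit cost 9 (adds 180)
shortest-cost path #2: 10→13→6→1→2→4 push 6 @ unit cost 35 (adds 210)
shortest-cost path #3: 10→0→7→14→5→8→4 push 4 @ unit cost 38 (adds 152)
shortest-cost path #4: 10→13→6→12→8→4 push 2 @ unit cost 39 (adds 78)
shortest-cost path #5: 10→0→7→6→12→8→4 push 12 @ unit cost 39 (adds 468)
total cost = 1088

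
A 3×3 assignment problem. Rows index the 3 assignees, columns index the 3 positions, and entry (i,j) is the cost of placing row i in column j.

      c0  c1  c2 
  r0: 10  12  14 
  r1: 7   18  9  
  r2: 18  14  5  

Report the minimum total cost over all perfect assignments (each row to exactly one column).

Minimum assignment cost: 24

optimal assignment: row0→col1 (cost 12), row1→col0 (cost 7), row2→col2 (cost 5)
total = 12 + 7 + 5 = 24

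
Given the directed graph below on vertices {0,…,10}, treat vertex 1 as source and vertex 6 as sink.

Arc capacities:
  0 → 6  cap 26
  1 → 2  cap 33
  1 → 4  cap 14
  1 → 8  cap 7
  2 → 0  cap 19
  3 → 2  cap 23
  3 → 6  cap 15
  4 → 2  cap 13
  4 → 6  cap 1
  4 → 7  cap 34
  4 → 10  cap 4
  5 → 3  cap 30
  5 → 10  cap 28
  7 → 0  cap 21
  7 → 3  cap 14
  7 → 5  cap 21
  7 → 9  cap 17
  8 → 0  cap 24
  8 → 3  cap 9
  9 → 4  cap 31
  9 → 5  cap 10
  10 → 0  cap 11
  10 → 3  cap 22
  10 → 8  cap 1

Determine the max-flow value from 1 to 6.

Maximum flow value: 40

augment #1: 1→4→6 bottleneck 1, total now 1
augment #2: 1→2→0→6 bottleneck 19, total now 20
augment #3: 1→8→0→6 bottleneck 7, total now 27
augment #4: 1→4→7→3→6 bottleneck 13, total now 40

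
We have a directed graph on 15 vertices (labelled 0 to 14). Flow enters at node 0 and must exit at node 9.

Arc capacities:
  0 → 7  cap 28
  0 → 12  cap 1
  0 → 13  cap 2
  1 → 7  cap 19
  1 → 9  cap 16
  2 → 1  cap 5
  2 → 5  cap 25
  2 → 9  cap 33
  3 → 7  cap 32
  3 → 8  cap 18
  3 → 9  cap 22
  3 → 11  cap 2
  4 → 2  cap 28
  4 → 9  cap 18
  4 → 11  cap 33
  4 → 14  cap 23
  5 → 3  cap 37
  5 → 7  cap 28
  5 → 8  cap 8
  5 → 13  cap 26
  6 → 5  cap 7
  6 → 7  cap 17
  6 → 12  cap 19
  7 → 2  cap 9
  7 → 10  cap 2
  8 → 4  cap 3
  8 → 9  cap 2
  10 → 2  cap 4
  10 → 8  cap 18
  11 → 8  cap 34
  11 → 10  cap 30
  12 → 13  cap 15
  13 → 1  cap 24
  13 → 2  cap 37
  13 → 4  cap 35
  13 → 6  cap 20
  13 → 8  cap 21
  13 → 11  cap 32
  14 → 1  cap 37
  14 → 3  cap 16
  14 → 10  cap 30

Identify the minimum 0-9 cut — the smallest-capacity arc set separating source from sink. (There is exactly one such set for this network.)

Min-cut arcs: {(0,12), (0,13), (7,2), (7,10)} (total capacity 14)

augment #1: 0→7→2→9 push 9
augment #2: 0→13→1→9 push 2
augment #3: 0→7→10→2→9 push 2
augment #4: 0→12→13→1→9 push 1
max flow = 14; residual-reachable set from 0 gives S-side
cut edges (S→T): {(0,12), (0,13), (7,2), (7,10)} total cap 14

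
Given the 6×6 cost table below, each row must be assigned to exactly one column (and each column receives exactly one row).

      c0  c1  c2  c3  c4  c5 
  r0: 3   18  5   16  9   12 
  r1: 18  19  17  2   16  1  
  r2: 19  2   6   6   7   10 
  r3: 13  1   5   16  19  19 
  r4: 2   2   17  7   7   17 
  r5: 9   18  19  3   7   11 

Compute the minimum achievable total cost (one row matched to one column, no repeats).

optimal assignment: row0→col2 (cost 5), row1→col5 (cost 1), row2→col4 (cost 7), row3→col1 (cost 1), row4→col0 (cost 2), row5→col3 (cost 3)
total = 5 + 1 + 7 + 1 + 2 + 3 = 19

Minimum assignment cost: 19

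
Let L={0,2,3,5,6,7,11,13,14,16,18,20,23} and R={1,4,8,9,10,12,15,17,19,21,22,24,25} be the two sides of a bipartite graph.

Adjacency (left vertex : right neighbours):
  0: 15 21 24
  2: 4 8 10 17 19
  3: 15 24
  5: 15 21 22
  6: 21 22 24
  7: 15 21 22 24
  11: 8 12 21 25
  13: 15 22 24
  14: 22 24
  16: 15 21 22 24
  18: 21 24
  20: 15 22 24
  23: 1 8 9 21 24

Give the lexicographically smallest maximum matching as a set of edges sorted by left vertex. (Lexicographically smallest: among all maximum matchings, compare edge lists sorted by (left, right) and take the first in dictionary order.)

Lex-smallest maximum matching: {(0,15), (2,4), (3,24), (5,21), (6,22), (11,8), (23,1)}

|M| = 7 (so the lex-smallest maximum matching has 7 edges)
process left vertices in ascending order; for each, take the smallest-labelled available neighbour that still permits 7 edges overall, or leave it unmatched if none does
lex-smallest matching: {0-15, 2-4, 3-24, 5-21, 6-22, 11-8, 23-1}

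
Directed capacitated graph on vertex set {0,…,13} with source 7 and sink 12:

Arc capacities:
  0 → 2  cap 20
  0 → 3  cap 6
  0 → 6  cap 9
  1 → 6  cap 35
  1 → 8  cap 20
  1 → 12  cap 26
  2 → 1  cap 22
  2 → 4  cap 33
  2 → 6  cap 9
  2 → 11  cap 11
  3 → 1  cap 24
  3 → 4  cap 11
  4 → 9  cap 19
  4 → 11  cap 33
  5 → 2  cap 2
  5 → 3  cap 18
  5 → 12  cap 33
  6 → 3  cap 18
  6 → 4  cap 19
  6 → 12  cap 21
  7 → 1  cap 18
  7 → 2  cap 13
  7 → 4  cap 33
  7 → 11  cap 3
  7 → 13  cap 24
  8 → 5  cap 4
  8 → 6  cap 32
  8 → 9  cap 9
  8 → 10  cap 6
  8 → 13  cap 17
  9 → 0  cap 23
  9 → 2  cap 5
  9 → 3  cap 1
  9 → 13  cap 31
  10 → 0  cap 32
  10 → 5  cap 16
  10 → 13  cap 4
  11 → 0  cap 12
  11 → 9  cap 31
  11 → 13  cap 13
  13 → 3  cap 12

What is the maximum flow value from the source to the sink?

Maximum flow value: 57

augment #1: 7→1→12 bottleneck 18, total now 18
augment #2: 7→2→1→12 bottleneck 8, total now 26
augment #3: 7→2→6→12 bottleneck 5, total now 31
augment #4: 7→11→0→6→12 bottleneck 3, total now 34
augment #5: 7→4→9→0→6→12 bottleneck 6, total now 40
augment #6: 7→4→9→2→6→12 bottleneck 4, total now 44
augment #7: 7→13→3→1→6→12 bottleneck 3, total now 47
augment #8: 7→13→3→1→8→5→12 bottleneck 4, total now 51
augment #9: 7→13→3→1→8→10→5→12 bottleneck 5, total now 56
augment #10: 7→4→9→2→1→8→10→5→12 bottleneck 1, total now 57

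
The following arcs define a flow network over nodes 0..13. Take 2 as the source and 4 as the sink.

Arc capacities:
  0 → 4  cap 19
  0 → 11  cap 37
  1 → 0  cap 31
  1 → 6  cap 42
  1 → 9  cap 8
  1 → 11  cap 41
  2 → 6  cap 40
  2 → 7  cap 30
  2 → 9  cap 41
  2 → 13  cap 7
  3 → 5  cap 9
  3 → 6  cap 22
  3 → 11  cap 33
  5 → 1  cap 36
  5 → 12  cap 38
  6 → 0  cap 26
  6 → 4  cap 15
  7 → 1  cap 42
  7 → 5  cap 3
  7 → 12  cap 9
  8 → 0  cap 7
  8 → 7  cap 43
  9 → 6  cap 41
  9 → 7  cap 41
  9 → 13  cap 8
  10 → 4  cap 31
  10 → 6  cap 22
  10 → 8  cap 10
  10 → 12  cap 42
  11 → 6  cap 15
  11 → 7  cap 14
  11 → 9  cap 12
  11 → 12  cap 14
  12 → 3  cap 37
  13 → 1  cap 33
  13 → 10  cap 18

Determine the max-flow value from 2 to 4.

augment #1: 2→6→4 bottleneck 15, total now 15
augment #2: 2→6→0→4 bottleneck 19, total now 34
augment #3: 2→13→10→4 bottleneck 7, total now 41
augment #4: 2→9→13→10→4 bottleneck 8, total now 49

Maximum flow value: 49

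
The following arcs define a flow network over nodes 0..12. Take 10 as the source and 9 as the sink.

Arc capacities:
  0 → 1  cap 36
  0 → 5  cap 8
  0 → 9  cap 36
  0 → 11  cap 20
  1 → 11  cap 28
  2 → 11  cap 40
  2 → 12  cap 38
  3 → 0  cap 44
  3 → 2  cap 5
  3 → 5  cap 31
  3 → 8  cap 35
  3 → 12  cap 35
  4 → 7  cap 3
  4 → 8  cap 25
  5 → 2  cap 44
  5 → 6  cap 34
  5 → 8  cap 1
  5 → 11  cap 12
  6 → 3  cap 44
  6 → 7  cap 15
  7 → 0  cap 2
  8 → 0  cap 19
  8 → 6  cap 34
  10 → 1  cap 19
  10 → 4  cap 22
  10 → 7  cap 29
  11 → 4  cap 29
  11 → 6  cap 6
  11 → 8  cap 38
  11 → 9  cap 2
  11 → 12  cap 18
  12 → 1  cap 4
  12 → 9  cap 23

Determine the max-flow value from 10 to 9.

Maximum flow value: 43

augment #1: 10→1→11→9 bottleneck 2, total now 2
augment #2: 10→7→0→9 bottleneck 2, total now 4
augment #3: 10→1→11→12→9 bottleneck 17, total now 21
augment #4: 10→4→8→0→9 bottleneck 19, total now 40
augment #5: 10→4→8→6→3→0→9 bottleneck 3, total now 43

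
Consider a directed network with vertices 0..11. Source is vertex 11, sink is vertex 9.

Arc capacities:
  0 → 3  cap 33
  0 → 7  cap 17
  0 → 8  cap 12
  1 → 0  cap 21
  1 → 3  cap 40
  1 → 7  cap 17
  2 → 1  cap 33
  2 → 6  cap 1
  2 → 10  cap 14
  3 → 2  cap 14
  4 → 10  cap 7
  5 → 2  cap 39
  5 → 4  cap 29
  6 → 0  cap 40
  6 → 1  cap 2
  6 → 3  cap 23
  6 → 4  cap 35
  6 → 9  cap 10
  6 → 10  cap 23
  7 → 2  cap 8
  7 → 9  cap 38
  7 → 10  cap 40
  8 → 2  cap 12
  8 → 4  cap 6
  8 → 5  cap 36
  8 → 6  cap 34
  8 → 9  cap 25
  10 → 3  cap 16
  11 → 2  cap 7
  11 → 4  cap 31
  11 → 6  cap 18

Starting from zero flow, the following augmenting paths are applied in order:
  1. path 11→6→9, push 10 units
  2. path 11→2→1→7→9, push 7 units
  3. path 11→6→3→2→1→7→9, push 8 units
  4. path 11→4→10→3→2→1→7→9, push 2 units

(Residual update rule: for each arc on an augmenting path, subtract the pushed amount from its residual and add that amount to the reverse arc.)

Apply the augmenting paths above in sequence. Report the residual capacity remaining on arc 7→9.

after path 1 (11→6→9, push 10): res(7,9)=38
after path 2 (11→2→1→7→9, push 7): res(7,9)=31
after path 3 (11→6→3→2→1→7→9, push 8): res(7,9)=23
after path 4 (11→4→10→3→2→1→7→9, push 2): res(7,9)=21

Residual capacity of (7,9): 21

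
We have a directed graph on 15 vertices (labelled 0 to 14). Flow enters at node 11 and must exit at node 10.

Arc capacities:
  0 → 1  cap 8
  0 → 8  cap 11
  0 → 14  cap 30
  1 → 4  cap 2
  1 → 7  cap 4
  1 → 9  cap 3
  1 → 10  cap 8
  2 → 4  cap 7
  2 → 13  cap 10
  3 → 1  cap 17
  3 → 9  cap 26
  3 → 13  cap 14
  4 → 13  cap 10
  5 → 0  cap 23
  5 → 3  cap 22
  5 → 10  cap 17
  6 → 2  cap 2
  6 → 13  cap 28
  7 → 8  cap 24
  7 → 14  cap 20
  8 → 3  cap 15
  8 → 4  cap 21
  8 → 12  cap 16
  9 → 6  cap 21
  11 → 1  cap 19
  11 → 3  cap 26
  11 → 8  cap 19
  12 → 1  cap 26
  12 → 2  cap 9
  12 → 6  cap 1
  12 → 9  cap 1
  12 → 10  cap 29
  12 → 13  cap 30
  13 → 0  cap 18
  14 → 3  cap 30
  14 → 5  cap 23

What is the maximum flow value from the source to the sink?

augment #1: 11→1→10 bottleneck 8, total now 8
augment #2: 11→8→12→10 bottleneck 16, total now 24
augment #3: 11→1→7→14→5→10 bottleneck 4, total now 28
augment #4: 11→3→13→0→14→5→10 bottleneck 13, total now 41

Maximum flow value: 41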